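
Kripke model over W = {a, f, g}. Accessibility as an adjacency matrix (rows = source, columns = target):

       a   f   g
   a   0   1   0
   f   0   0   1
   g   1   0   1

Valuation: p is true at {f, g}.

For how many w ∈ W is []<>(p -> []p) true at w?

a: successors {f}; <>(p -> []p) there: f:F. ✗
f: successors {g}; <>(p -> []p) there: g:T. ✓
g: successors {a, g}; <>(p -> []p) there: a:T, g:T. ✓
Satisfying worlds: {f, g}.

2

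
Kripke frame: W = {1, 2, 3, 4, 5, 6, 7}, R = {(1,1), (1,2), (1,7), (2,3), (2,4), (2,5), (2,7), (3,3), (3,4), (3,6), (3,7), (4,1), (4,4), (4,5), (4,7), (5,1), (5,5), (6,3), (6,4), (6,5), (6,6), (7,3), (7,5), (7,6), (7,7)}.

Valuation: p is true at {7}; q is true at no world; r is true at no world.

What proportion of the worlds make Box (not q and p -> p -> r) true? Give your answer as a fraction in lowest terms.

2/7

1: successors {1, 2, 7}; not q and p -> p -> r there: 1:T, 2:T, 7:F. ✗
2: successors {3, 4, 5, 7}; not q and p -> p -> r there: 3:T, 4:T, 5:T, 7:F. ✗
3: successors {3, 4, 6, 7}; not q and p -> p -> r there: 3:T, 4:T, 6:T, 7:F. ✗
4: successors {1, 4, 5, 7}; not q and p -> p -> r there: 1:T, 4:T, 5:T, 7:F. ✗
5: successors {1, 5}; not q and p -> p -> r there: 1:T, 5:T. ✓
6: successors {3, 4, 5, 6}; not q and p -> p -> r there: 3:T, 4:T, 5:T, 6:T. ✓
7: successors {3, 5, 6, 7}; not q and p -> p -> r there: 3:T, 5:T, 6:T, 7:F. ✗
That's 2 of 7 worlds, so 2/7.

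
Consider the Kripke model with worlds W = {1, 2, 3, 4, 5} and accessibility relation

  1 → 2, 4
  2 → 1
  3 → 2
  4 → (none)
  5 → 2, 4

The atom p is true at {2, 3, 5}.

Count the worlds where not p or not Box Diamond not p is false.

2

1: not p is T, not Box Diamond not p is T. ✓
2: not p is F, not Box Diamond not p is F. ✗
3: not p is F, not Box Diamond not p is F. ✗
4: not p is T, not Box Diamond not p is F. ✓
5: not p is F, not Box Diamond not p is T. ✓
Satisfying worlds: {1, 4, 5}.
So not p or not Box Diamond not p fails at the other 2 worlds.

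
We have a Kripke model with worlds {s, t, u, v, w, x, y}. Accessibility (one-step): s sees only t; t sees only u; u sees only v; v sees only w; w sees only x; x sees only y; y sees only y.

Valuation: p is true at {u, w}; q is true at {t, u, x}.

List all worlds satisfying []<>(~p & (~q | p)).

{t, w, x, y}

s: successors {t}; <>(~p & (~q | p)) there: t:F. ✗
t: successors {u}; <>(~p & (~q | p)) there: u:T. ✓
u: successors {v}; <>(~p & (~q | p)) there: v:F. ✗
v: successors {w}; <>(~p & (~q | p)) there: w:F. ✗
w: successors {x}; <>(~p & (~q | p)) there: x:T. ✓
x: successors {y}; <>(~p & (~q | p)) there: y:T. ✓
y: successors {y}; <>(~p & (~q | p)) there: y:T. ✓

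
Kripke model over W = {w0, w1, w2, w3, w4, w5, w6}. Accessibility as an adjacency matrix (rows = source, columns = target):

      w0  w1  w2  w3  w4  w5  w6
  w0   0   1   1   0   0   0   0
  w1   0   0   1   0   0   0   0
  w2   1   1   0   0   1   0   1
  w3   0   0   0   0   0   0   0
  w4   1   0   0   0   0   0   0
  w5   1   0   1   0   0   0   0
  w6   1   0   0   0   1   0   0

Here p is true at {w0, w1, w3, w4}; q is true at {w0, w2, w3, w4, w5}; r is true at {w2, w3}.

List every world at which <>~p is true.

w0: successors {w1, w2}; ~p there: w1:F, w2:T. ✓
w1: successors {w2}; ~p there: w2:T. ✓
w2: successors {w0, w1, w4, w6}; ~p there: w0:F, w1:F, w4:F, w6:T. ✓
w3: no successors, so <>~p fails. ✗
w4: successors {w0}; ~p there: w0:F. ✗
w5: successors {w0, w2}; ~p there: w0:F, w2:T. ✓
w6: successors {w0, w4}; ~p there: w0:F, w4:F. ✗

{w0, w1, w2, w5}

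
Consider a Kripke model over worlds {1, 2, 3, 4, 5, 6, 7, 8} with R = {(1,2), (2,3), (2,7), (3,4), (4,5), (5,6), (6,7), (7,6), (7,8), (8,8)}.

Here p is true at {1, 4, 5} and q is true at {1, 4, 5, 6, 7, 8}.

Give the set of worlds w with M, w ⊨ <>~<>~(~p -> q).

1: successors {2}; ~<>~(~p -> q) there: 2:F. ✗
2: successors {3, 7}; ~<>~(~p -> q) there: 3:T, 7:T. ✓
3: successors {4}; ~<>~(~p -> q) there: 4:T. ✓
4: successors {5}; ~<>~(~p -> q) there: 5:T. ✓
5: successors {6}; ~<>~(~p -> q) there: 6:T. ✓
6: successors {7}; ~<>~(~p -> q) there: 7:T. ✓
7: successors {6, 8}; ~<>~(~p -> q) there: 6:T, 8:T. ✓
8: successors {8}; ~<>~(~p -> q) there: 8:T. ✓

{2, 3, 4, 5, 6, 7, 8}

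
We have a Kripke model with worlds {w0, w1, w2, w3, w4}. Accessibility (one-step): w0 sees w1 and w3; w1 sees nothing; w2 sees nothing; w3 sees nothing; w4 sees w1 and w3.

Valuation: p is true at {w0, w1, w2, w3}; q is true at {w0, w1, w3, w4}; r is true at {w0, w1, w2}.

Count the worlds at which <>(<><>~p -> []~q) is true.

w0: successors {w1, w3}; <><>~p -> []~q there: w1:T, w3:T. ✓
w1: no successors, so <>(<><>~p -> []~q) fails. ✗
w2: no successors, so <>(<><>~p -> []~q) fails. ✗
w3: no successors, so <>(<><>~p -> []~q) fails. ✗
w4: successors {w1, w3}; <><>~p -> []~q there: w1:T, w3:T. ✓
Satisfying worlds: {w0, w4}.

2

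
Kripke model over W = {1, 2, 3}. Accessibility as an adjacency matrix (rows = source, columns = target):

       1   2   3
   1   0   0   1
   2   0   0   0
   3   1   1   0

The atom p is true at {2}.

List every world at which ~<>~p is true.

1: <>~p is T. ✗
2: <>~p is F. ✓
3: <>~p is T. ✗

{2}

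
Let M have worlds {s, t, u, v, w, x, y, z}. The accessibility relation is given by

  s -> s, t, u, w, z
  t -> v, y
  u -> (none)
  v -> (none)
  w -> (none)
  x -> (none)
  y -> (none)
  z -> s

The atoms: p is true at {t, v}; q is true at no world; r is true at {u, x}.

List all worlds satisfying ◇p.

{s, t}

s: successors {s, t, u, w, z}; p there: s:F, t:T, u:F, w:F, z:F. ✓
t: successors {v, y}; p there: v:T, y:F. ✓
u: no successors, so ◇p fails. ✗
v: no successors, so ◇p fails. ✗
w: no successors, so ◇p fails. ✗
x: no successors, so ◇p fails. ✗
y: no successors, so ◇p fails. ✗
z: successors {s}; p there: s:F. ✗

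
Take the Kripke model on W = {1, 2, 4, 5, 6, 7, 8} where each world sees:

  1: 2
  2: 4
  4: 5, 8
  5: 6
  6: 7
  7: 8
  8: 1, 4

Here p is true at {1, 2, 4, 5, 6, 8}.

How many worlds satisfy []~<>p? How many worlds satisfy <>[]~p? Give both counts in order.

For []~<>p:
1: successors {2}; ~<>p there: 2:F. ✗
2: successors {4}; ~<>p there: 4:F. ✗
4: successors {5, 8}; ~<>p there: 5:F, 8:F. ✗
5: successors {6}; ~<>p there: 6:T. ✓
6: successors {7}; ~<>p there: 7:F. ✗
7: successors {8}; ~<>p there: 8:F. ✗
8: successors {1, 4}; ~<>p there: 1:F, 4:F. ✗
— 1 world.
For <>[]~p:
1: successors {2}; []~p there: 2:F. ✗
2: successors {4}; []~p there: 4:F. ✗
4: successors {5, 8}; []~p there: 5:F, 8:F. ✗
5: successors {6}; []~p there: 6:T. ✓
6: successors {7}; []~p there: 7:F. ✗
7: successors {8}; []~p there: 8:F. ✗
8: successors {1, 4}; []~p there: 1:F, 4:F. ✗
— 1 world.

1 and 1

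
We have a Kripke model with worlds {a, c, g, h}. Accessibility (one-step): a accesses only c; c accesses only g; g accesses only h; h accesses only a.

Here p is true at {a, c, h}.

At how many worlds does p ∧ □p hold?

a: p is T, □p is T. ✓
c: p is T, □p is F. ✗
g: p is F, □p is T. ✗
h: p is T, □p is T. ✓
Satisfying worlds: {a, h}.

2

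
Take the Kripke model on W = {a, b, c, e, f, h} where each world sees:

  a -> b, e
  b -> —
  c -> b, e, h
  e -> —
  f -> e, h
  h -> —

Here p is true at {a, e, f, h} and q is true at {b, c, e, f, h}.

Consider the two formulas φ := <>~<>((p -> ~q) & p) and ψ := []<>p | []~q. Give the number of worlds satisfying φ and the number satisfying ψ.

3 and 3

For <>~<>((p -> ~q) & p):
a: successors {b, e}; ~<>((p -> ~q) & p) there: b:T, e:T. ✓
b: no successors, so <>~<>((p -> ~q) & p) fails. ✗
c: successors {b, e, h}; ~<>((p -> ~q) & p) there: b:T, e:T, h:T. ✓
e: no successors, so <>~<>((p -> ~q) & p) fails. ✗
f: successors {e, h}; ~<>((p -> ~q) & p) there: e:T, h:T. ✓
h: no successors, so <>~<>((p -> ~q) & p) fails. ✗
— 3 worlds.
For []<>p | []~q:
a: []<>p is F, []~q is F. ✗
b: []<>p is T, []~q is T. ✓
c: []<>p is F, []~q is F. ✗
e: []<>p is T, []~q is T. ✓
f: []<>p is F, []~q is F. ✗
h: []<>p is T, []~q is T. ✓
— 3 worlds.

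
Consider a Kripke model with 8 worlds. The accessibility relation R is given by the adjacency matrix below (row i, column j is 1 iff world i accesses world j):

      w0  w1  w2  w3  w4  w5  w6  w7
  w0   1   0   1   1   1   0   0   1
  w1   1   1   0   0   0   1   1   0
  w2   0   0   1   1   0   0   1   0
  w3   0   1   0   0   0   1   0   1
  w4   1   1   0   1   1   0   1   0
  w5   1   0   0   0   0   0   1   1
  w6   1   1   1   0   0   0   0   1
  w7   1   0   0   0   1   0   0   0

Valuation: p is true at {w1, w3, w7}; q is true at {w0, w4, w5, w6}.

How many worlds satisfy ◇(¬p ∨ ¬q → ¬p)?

8

w0: successors {w0, w2, w3, w4, w7}; ¬p ∨ ¬q → ¬p there: w0:T, w2:T, w3:F, w4:T, w7:F. ✓
w1: successors {w0, w1, w5, w6}; ¬p ∨ ¬q → ¬p there: w0:T, w1:F, w5:T, w6:T. ✓
w2: successors {w2, w3, w6}; ¬p ∨ ¬q → ¬p there: w2:T, w3:F, w6:T. ✓
w3: successors {w1, w5, w7}; ¬p ∨ ¬q → ¬p there: w1:F, w5:T, w7:F. ✓
w4: successors {w0, w1, w3, w4, w6}; ¬p ∨ ¬q → ¬p there: w0:T, w1:F, w3:F, w4:T, w6:T. ✓
w5: successors {w0, w6, w7}; ¬p ∨ ¬q → ¬p there: w0:T, w6:T, w7:F. ✓
w6: successors {w0, w1, w2, w7}; ¬p ∨ ¬q → ¬p there: w0:T, w1:F, w2:T, w7:F. ✓
w7: successors {w0, w4}; ¬p ∨ ¬q → ¬p there: w0:T, w4:T. ✓
Satisfying worlds: {w0, w1, w2, w3, w4, w5, w6, w7}.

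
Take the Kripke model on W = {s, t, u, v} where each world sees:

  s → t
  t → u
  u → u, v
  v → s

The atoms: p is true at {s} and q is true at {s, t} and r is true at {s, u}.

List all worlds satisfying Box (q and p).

s: successors {t}; q and p there: t:F. ✗
t: successors {u}; q and p there: u:F. ✗
u: successors {u, v}; q and p there: u:F, v:F. ✗
v: successors {s}; q and p there: s:T. ✓

{v}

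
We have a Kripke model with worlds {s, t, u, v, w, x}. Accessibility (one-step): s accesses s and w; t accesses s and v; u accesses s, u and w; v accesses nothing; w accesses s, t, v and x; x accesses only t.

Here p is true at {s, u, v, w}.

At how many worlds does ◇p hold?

s: successors {s, w}; p there: s:T, w:T. ✓
t: successors {s, v}; p there: s:T, v:T. ✓
u: successors {s, u, w}; p there: s:T, u:T, w:T. ✓
v: no successors, so ◇p fails. ✗
w: successors {s, t, v, x}; p there: s:T, t:F, v:T, x:F. ✓
x: successors {t}; p there: t:F. ✗
Satisfying worlds: {s, t, u, w}.

4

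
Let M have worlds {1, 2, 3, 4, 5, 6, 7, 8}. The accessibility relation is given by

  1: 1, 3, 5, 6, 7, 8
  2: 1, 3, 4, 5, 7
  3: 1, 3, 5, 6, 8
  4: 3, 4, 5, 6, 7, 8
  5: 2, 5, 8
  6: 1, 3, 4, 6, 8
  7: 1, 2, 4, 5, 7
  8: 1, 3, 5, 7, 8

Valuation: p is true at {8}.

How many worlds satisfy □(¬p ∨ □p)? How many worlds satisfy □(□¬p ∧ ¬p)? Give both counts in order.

For □(¬p ∨ □p):
1: successors {1, 3, 5, 6, 7, 8}; ¬p ∨ □p there: 1:T, 3:T, 5:T, 6:T, 7:T, 8:F. ✗
2: successors {1, 3, 4, 5, 7}; ¬p ∨ □p there: 1:T, 3:T, 4:T, 5:T, 7:T. ✓
3: successors {1, 3, 5, 6, 8}; ¬p ∨ □p there: 1:T, 3:T, 5:T, 6:T, 8:F. ✗
4: successors {3, 4, 5, 6, 7, 8}; ¬p ∨ □p there: 3:T, 4:T, 5:T, 6:T, 7:T, 8:F. ✗
5: successors {2, 5, 8}; ¬p ∨ □p there: 2:T, 5:T, 8:F. ✗
6: successors {1, 3, 4, 6, 8}; ¬p ∨ □p there: 1:T, 3:T, 4:T, 6:T, 8:F. ✗
7: successors {1, 2, 4, 5, 7}; ¬p ∨ □p there: 1:T, 2:T, 4:T, 5:T, 7:T. ✓
8: successors {1, 3, 5, 7, 8}; ¬p ∨ □p there: 1:T, 3:T, 5:T, 7:T, 8:F. ✗
— 2 worlds.
For □(□¬p ∧ ¬p):
1: successors {1, 3, 5, 6, 7, 8}; □¬p ∧ ¬p there: 1:F, 3:F, 5:F, 6:F, 7:T, 8:F. ✗
2: successors {1, 3, 4, 5, 7}; □¬p ∧ ¬p there: 1:F, 3:F, 4:F, 5:F, 7:T. ✗
3: successors {1, 3, 5, 6, 8}; □¬p ∧ ¬p there: 1:F, 3:F, 5:F, 6:F, 8:F. ✗
4: successors {3, 4, 5, 6, 7, 8}; □¬p ∧ ¬p there: 3:F, 4:F, 5:F, 6:F, 7:T, 8:F. ✗
5: successors {2, 5, 8}; □¬p ∧ ¬p there: 2:T, 5:F, 8:F. ✗
6: successors {1, 3, 4, 6, 8}; □¬p ∧ ¬p there: 1:F, 3:F, 4:F, 6:F, 8:F. ✗
7: successors {1, 2, 4, 5, 7}; □¬p ∧ ¬p there: 1:F, 2:T, 4:F, 5:F, 7:T. ✗
8: successors {1, 3, 5, 7, 8}; □¬p ∧ ¬p there: 1:F, 3:F, 5:F, 7:T, 8:F. ✗
— 0 worlds.

2 and 0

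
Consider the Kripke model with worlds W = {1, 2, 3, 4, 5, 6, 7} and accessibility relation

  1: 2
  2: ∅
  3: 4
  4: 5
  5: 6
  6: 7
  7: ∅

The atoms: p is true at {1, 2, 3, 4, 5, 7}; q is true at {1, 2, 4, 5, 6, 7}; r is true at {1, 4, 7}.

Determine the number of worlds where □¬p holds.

3

1: successors {2}; ¬p there: 2:F. ✗
2: no successors, so □¬p holds vacuously. ✓
3: successors {4}; ¬p there: 4:F. ✗
4: successors {5}; ¬p there: 5:F. ✗
5: successors {6}; ¬p there: 6:T. ✓
6: successors {7}; ¬p there: 7:F. ✗
7: no successors, so □¬p holds vacuously. ✓
Satisfying worlds: {2, 5, 7}.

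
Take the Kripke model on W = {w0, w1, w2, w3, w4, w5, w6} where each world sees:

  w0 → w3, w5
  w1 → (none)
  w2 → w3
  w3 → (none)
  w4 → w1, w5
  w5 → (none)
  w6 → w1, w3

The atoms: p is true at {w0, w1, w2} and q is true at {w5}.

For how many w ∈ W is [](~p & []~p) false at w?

w0: successors {w3, w5}; ~p & []~p there: w3:T, w5:T. ✓
w1: no successors, so [](~p & []~p) holds vacuously. ✓
w2: successors {w3}; ~p & []~p there: w3:T. ✓
w3: no successors, so [](~p & []~p) holds vacuously. ✓
w4: successors {w1, w5}; ~p & []~p there: w1:F, w5:T. ✗
w5: no successors, so [](~p & []~p) holds vacuously. ✓
w6: successors {w1, w3}; ~p & []~p there: w1:F, w3:T. ✗
Satisfying worlds: {w0, w1, w2, w3, w5}.
So [](~p & []~p) fails at the other 2 worlds.

2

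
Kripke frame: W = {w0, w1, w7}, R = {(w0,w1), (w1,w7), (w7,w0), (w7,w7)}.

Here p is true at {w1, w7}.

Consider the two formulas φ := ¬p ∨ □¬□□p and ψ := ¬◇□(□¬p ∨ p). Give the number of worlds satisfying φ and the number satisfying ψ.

2 and 1

For ¬p ∨ □¬□□p:
w0: ¬p is T, □¬□□p is T. ✓
w1: ¬p is F, □¬□□p is T. ✓
w7: ¬p is F, □¬□□p is F. ✗
— 2 worlds.
For ¬◇□(□¬p ∨ p):
w0: ◇□(□¬p ∨ p) is T. ✗
w1: ◇□(□¬p ∨ p) is F. ✓
w7: ◇□(□¬p ∨ p) is T. ✗
— 1 world.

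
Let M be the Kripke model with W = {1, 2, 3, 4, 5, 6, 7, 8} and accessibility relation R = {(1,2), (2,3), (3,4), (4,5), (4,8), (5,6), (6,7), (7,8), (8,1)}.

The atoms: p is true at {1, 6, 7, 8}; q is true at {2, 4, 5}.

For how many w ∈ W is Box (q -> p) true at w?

1: successors {2}; q -> p there: 2:F. ✗
2: successors {3}; q -> p there: 3:T. ✓
3: successors {4}; q -> p there: 4:F. ✗
4: successors {5, 8}; q -> p there: 5:F, 8:T. ✗
5: successors {6}; q -> p there: 6:T. ✓
6: successors {7}; q -> p there: 7:T. ✓
7: successors {8}; q -> p there: 8:T. ✓
8: successors {1}; q -> p there: 1:T. ✓
Satisfying worlds: {2, 5, 6, 7, 8}.

5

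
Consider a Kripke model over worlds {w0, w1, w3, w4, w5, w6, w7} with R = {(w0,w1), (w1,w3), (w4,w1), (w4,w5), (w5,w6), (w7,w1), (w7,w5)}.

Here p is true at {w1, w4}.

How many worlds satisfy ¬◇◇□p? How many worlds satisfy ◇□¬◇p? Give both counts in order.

For ¬◇◇□p:
w0: ◇◇□p is T. ✗
w1: ◇◇□p is F. ✓
w3: ◇◇□p is F. ✓
w4: ◇◇□p is T. ✗
w5: ◇◇□p is F. ✓
w6: ◇◇□p is F. ✓
w7: ◇◇□p is T. ✗
— 4 worlds.
For ◇□¬◇p:
w0: successors {w1}; □¬◇p there: w1:T. ✓
w1: successors {w3}; □¬◇p there: w3:T. ✓
w3: no successors, so ◇□¬◇p fails. ✗
w4: successors {w1, w5}; □¬◇p there: w1:T, w5:T. ✓
w5: successors {w6}; □¬◇p there: w6:T. ✓
w6: no successors, so ◇□¬◇p fails. ✗
w7: successors {w1, w5}; □¬◇p there: w1:T, w5:T. ✓
— 5 worlds.

4 and 5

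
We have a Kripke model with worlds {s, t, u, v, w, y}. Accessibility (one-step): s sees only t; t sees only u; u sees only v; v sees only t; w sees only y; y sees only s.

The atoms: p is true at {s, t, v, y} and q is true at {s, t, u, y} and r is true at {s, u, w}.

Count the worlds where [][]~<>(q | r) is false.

s: successors {t}; []~<>(q | r) there: t:T. ✓
t: successors {u}; []~<>(q | r) there: u:F. ✗
u: successors {v}; []~<>(q | r) there: v:F. ✗
v: successors {t}; []~<>(q | r) there: t:T. ✓
w: successors {y}; []~<>(q | r) there: y:F. ✗
y: successors {s}; []~<>(q | r) there: s:F. ✗
Satisfying worlds: {s, v}.
So [][]~<>(q | r) fails at the other 4 worlds.

4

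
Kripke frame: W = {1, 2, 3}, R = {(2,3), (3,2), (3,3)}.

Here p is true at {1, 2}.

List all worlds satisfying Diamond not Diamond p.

{3}

1: no successors, so Diamond not Diamond p fails. ✗
2: successors {3}; not Diamond p there: 3:F. ✗
3: successors {2, 3}; not Diamond p there: 2:T, 3:F. ✓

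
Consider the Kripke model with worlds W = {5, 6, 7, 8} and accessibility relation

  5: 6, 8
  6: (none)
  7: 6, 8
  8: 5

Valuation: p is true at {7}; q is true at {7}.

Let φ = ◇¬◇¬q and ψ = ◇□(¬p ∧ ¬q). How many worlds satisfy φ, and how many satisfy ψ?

2 and 3

For ◇¬◇¬q:
5: successors {6, 8}; ¬◇¬q there: 6:T, 8:F. ✓
6: no successors, so ◇¬◇¬q fails. ✗
7: successors {6, 8}; ¬◇¬q there: 6:T, 8:F. ✓
8: successors {5}; ¬◇¬q there: 5:F. ✗
— 2 worlds.
For ◇□(¬p ∧ ¬q):
5: successors {6, 8}; □(¬p ∧ ¬q) there: 6:T, 8:T. ✓
6: no successors, so ◇□(¬p ∧ ¬q) fails. ✗
7: successors {6, 8}; □(¬p ∧ ¬q) there: 6:T, 8:T. ✓
8: successors {5}; □(¬p ∧ ¬q) there: 5:T. ✓
— 3 worlds.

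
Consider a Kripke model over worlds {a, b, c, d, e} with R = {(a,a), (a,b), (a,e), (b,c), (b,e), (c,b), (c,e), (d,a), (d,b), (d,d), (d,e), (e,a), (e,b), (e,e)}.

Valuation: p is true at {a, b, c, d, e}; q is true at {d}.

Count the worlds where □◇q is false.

a: successors {a, b, e}; ◇q there: a:F, b:F, e:F. ✗
b: successors {c, e}; ◇q there: c:F, e:F. ✗
c: successors {b, e}; ◇q there: b:F, e:F. ✗
d: successors {a, b, d, e}; ◇q there: a:F, b:F, d:T, e:F. ✗
e: successors {a, b, e}; ◇q there: a:F, b:F, e:F. ✗
Satisfying worlds: ∅.
So □◇q fails at the other 5 worlds.

5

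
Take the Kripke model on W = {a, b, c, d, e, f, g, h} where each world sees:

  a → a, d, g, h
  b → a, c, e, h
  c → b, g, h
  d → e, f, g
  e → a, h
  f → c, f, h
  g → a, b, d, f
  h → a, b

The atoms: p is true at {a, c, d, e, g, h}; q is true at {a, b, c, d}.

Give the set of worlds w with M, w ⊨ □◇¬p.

{f}

a: successors {a, d, g, h}; ◇¬p there: a:F, d:T, g:T, h:T. ✗
b: successors {a, c, e, h}; ◇¬p there: a:F, c:T, e:F, h:T. ✗
c: successors {b, g, h}; ◇¬p there: b:F, g:T, h:T. ✗
d: successors {e, f, g}; ◇¬p there: e:F, f:T, g:T. ✗
e: successors {a, h}; ◇¬p there: a:F, h:T. ✗
f: successors {c, f, h}; ◇¬p there: c:T, f:T, h:T. ✓
g: successors {a, b, d, f}; ◇¬p there: a:F, b:F, d:T, f:T. ✗
h: successors {a, b}; ◇¬p there: a:F, b:F. ✗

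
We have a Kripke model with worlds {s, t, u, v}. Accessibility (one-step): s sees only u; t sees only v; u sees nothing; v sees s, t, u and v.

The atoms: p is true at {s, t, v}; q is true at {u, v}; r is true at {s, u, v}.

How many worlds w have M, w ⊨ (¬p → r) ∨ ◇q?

4

s: ¬p → r is T, ◇q is T. ✓
t: ¬p → r is T, ◇q is T. ✓
u: ¬p → r is T, ◇q is F. ✓
v: ¬p → r is T, ◇q is T. ✓
Satisfying worlds: {s, t, u, v}.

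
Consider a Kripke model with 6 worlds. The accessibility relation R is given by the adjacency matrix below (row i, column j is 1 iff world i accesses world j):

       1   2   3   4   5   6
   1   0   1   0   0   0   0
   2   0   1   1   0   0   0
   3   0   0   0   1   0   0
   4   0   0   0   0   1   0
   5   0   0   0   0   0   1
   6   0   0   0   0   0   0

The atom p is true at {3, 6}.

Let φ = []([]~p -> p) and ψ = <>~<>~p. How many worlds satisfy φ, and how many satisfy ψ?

For []([]~p -> p):
1: successors {2}; []~p -> p there: 2:T. ✓
2: successors {2, 3}; []~p -> p there: 2:T, 3:T. ✓
3: successors {4}; []~p -> p there: 4:F. ✗
4: successors {5}; []~p -> p there: 5:T. ✓
5: successors {6}; []~p -> p there: 6:T. ✓
6: no successors, so []([]~p -> p) holds vacuously. ✓
— 5 worlds.
For <>~<>~p:
1: successors {2}; ~<>~p there: 2:F. ✗
2: successors {2, 3}; ~<>~p there: 2:F, 3:F. ✗
3: successors {4}; ~<>~p there: 4:F. ✗
4: successors {5}; ~<>~p there: 5:T. ✓
5: successors {6}; ~<>~p there: 6:T. ✓
6: no successors, so <>~<>~p fails. ✗
— 2 worlds.

5 and 2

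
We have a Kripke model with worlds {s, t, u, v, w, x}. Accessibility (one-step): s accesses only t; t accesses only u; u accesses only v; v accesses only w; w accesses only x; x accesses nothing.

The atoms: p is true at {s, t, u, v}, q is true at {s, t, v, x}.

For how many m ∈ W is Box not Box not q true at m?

s: successors {t}; not Box not q there: t:F. ✗
t: successors {u}; not Box not q there: u:T. ✓
u: successors {v}; not Box not q there: v:F. ✗
v: successors {w}; not Box not q there: w:T. ✓
w: successors {x}; not Box not q there: x:F. ✗
x: no successors, so Box not Box not q holds vacuously. ✓
Satisfying worlds: {t, v, x}.

3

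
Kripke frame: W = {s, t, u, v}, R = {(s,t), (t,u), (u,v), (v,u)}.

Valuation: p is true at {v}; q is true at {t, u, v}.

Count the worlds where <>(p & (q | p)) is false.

s: successors {t}; p & (q | p) there: t:F. ✗
t: successors {u}; p & (q | p) there: u:F. ✗
u: successors {v}; p & (q | p) there: v:T. ✓
v: successors {u}; p & (q | p) there: u:F. ✗
Satisfying worlds: {u}.
So <>(p & (q | p)) fails at the other 3 worlds.

3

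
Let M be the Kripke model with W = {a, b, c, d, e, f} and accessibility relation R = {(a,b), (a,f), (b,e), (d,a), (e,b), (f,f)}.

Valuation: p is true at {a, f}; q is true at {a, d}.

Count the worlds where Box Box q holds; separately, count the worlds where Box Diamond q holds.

1 and 1

For Box Box q:
a: successors {b, f}; Box q there: b:F, f:F. ✗
b: successors {e}; Box q there: e:F. ✗
c: no successors, so Box Box q holds vacuously. ✓
d: successors {a}; Box q there: a:F. ✗
e: successors {b}; Box q there: b:F. ✗
f: successors {f}; Box q there: f:F. ✗
— 1 world.
For Box Diamond q:
a: successors {b, f}; Diamond q there: b:F, f:F. ✗
b: successors {e}; Diamond q there: e:F. ✗
c: no successors, so Box Diamond q holds vacuously. ✓
d: successors {a}; Diamond q there: a:F. ✗
e: successors {b}; Diamond q there: b:F. ✗
f: successors {f}; Diamond q there: f:F. ✗
— 1 world.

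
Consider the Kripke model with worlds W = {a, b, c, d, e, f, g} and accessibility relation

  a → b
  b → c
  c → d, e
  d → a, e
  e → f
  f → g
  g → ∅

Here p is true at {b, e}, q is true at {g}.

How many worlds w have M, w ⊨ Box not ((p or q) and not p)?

6

a: successors {b}; not ((p or q) and not p) there: b:T. ✓
b: successors {c}; not ((p or q) and not p) there: c:T. ✓
c: successors {d, e}; not ((p or q) and not p) there: d:T, e:T. ✓
d: successors {a, e}; not ((p or q) and not p) there: a:T, e:T. ✓
e: successors {f}; not ((p or q) and not p) there: f:T. ✓
f: successors {g}; not ((p or q) and not p) there: g:F. ✗
g: no successors, so Box not ((p or q) and not p) holds vacuously. ✓
Satisfying worlds: {a, b, c, d, e, g}.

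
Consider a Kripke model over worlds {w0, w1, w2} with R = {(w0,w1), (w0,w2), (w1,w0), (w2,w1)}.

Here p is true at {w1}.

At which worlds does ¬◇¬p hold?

{w2}

w0: ◇¬p is T. ✗
w1: ◇¬p is T. ✗
w2: ◇¬p is F. ✓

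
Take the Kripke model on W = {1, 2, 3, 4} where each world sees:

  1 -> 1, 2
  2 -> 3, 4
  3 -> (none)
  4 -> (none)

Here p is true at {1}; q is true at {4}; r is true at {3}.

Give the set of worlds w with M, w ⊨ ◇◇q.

{1}

1: successors {1, 2}; ◇q there: 1:F, 2:T. ✓
2: successors {3, 4}; ◇q there: 3:F, 4:F. ✗
3: no successors, so ◇◇q fails. ✗
4: no successors, so ◇◇q fails. ✗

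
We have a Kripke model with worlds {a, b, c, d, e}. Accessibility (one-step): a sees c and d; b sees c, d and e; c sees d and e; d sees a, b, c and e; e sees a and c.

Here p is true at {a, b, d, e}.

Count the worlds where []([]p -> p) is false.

a: successors {c, d}; []p -> p there: c:F, d:T. ✗
b: successors {c, d, e}; []p -> p there: c:F, d:T, e:T. ✗
c: successors {d, e}; []p -> p there: d:T, e:T. ✓
d: successors {a, b, c, e}; []p -> p there: a:T, b:T, c:F, e:T. ✗
e: successors {a, c}; []p -> p there: a:T, c:F. ✗
Satisfying worlds: {c}.
So []([]p -> p) fails at the other 4 worlds.

4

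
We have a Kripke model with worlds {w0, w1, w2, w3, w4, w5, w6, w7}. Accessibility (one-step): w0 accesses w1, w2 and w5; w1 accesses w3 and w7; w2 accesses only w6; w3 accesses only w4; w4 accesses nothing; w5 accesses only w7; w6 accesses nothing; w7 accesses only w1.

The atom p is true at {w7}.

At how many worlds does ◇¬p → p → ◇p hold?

7

w0: ◇¬p is T, p → ◇p is T. ✓
w1: ◇¬p is T, p → ◇p is T. ✓
w2: ◇¬p is T, p → ◇p is T. ✓
w3: ◇¬p is T, p → ◇p is T. ✓
w4: ◇¬p is F, p → ◇p is T. ✓
w5: ◇¬p is F, p → ◇p is T. ✓
w6: ◇¬p is F, p → ◇p is T. ✓
w7: ◇¬p is T, p → ◇p is F. ✗
Satisfying worlds: {w0, w1, w2, w3, w4, w5, w6}.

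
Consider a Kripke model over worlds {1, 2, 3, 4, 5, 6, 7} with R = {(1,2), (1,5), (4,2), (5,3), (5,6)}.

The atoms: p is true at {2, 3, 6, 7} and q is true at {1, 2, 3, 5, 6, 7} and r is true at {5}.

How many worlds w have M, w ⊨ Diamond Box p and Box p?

2

1: Diamond Box p is T, Box p is F. ✗
2: Diamond Box p is F, Box p is T. ✗
3: Diamond Box p is F, Box p is T. ✗
4: Diamond Box p is T, Box p is T. ✓
5: Diamond Box p is T, Box p is T. ✓
6: Diamond Box p is F, Box p is T. ✗
7: Diamond Box p is F, Box p is T. ✗
Satisfying worlds: {4, 5}.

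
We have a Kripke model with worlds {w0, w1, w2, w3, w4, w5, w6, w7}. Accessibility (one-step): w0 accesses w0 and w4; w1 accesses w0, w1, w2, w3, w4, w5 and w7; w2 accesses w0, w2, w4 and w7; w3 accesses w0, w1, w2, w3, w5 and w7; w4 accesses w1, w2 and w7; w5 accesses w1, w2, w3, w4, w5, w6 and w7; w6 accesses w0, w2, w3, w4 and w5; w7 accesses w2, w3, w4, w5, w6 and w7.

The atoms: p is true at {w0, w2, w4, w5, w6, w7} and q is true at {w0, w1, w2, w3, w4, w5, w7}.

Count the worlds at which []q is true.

w0: successors {w0, w4}; q there: w0:T, w4:T. ✓
w1: successors {w0, w1, w2, w3, w4, w5, w7}; q there: w0:T, w1:T, w2:T, w3:T, w4:T, w5:T, w7:T. ✓
w2: successors {w0, w2, w4, w7}; q there: w0:T, w2:T, w4:T, w7:T. ✓
w3: successors {w0, w1, w2, w3, w5, w7}; q there: w0:T, w1:T, w2:T, w3:T, w5:T, w7:T. ✓
w4: successors {w1, w2, w7}; q there: w1:T, w2:T, w7:T. ✓
w5: successors {w1, w2, w3, w4, w5, w6, w7}; q there: w1:T, w2:T, w3:T, w4:T, w5:T, w6:F, w7:T. ✗
w6: successors {w0, w2, w3, w4, w5}; q there: w0:T, w2:T, w3:T, w4:T, w5:T. ✓
w7: successors {w2, w3, w4, w5, w6, w7}; q there: w2:T, w3:T, w4:T, w5:T, w6:F, w7:T. ✗
Satisfying worlds: {w0, w1, w2, w3, w4, w6}.

6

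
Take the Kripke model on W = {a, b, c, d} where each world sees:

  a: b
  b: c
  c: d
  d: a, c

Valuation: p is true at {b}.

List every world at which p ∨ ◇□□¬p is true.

a: p is F, ◇□□¬p is T. ✓
b: p is T, ◇□□¬p is T. ✓
c: p is F, ◇□□¬p is F. ✗
d: p is F, ◇□□¬p is T. ✓

{a, b, d}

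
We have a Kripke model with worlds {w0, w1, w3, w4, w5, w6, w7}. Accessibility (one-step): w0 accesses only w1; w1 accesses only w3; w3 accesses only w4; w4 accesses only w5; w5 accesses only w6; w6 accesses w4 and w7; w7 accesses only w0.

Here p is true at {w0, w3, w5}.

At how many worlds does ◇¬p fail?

3

w0: successors {w1}; ¬p there: w1:T. ✓
w1: successors {w3}; ¬p there: w3:F. ✗
w3: successors {w4}; ¬p there: w4:T. ✓
w4: successors {w5}; ¬p there: w5:F. ✗
w5: successors {w6}; ¬p there: w6:T. ✓
w6: successors {w4, w7}; ¬p there: w4:T, w7:T. ✓
w7: successors {w0}; ¬p there: w0:F. ✗
Satisfying worlds: {w0, w3, w5, w6}.
So ◇¬p fails at the other 3 worlds.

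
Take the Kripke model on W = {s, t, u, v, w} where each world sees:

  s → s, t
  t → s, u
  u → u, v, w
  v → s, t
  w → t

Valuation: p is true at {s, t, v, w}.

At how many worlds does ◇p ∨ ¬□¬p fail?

s: ◇p is T, ¬□¬p is T. ✓
t: ◇p is T, ¬□¬p is T. ✓
u: ◇p is T, ¬□¬p is T. ✓
v: ◇p is T, ¬□¬p is T. ✓
w: ◇p is T, ¬□¬p is T. ✓
Satisfying worlds: {s, t, u, v, w}.
So ◇p ∨ ¬□¬p fails at the other 0 worlds.

0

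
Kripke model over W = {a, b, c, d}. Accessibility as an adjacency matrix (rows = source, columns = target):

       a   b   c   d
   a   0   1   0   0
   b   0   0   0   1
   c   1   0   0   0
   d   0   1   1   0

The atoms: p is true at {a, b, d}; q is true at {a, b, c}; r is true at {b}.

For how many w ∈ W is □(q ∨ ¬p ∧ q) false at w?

a: successors {b}; q ∨ ¬p ∧ q there: b:T. ✓
b: successors {d}; q ∨ ¬p ∧ q there: d:F. ✗
c: successors {a}; q ∨ ¬p ∧ q there: a:T. ✓
d: successors {b, c}; q ∨ ¬p ∧ q there: b:T, c:T. ✓
Satisfying worlds: {a, c, d}.
So □(q ∨ ¬p ∧ q) fails at the other 1 world.

1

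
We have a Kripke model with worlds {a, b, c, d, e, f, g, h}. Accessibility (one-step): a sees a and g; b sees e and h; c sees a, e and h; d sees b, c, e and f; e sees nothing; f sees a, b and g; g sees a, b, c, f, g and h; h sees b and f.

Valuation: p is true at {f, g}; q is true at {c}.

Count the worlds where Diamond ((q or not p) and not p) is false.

a: successors {a, g}; (q or not p) and not p there: a:T, g:F. ✓
b: successors {e, h}; (q or not p) and not p there: e:T, h:T. ✓
c: successors {a, e, h}; (q or not p) and not p there: a:T, e:T, h:T. ✓
d: successors {b, c, e, f}; (q or not p) and not p there: b:T, c:T, e:T, f:F. ✓
e: no successors, so Diamond ((q or not p) and not p) fails. ✗
f: successors {a, b, g}; (q or not p) and not p there: a:T, b:T, g:F. ✓
g: successors {a, b, c, f, g, h}; (q or not p) and not p there: a:T, b:T, c:T, f:F, g:F, h:T. ✓
h: successors {b, f}; (q or not p) and not p there: b:T, f:F. ✓
Satisfying worlds: {a, b, c, d, f, g, h}.
So Diamond ((q or not p) and not p) fails at the other 1 world.

1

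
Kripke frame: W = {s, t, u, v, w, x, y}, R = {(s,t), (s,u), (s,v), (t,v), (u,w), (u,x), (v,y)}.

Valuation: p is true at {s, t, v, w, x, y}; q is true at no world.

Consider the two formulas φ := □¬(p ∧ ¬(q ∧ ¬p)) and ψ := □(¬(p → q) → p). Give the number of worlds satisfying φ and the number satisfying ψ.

For □¬(p ∧ ¬(q ∧ ¬p)):
s: successors {t, u, v}; ¬(p ∧ ¬(q ∧ ¬p)) there: t:F, u:T, v:F. ✗
t: successors {v}; ¬(p ∧ ¬(q ∧ ¬p)) there: v:F. ✗
u: successors {w, x}; ¬(p ∧ ¬(q ∧ ¬p)) there: w:F, x:F. ✗
v: successors {y}; ¬(p ∧ ¬(q ∧ ¬p)) there: y:F. ✗
w: no successors, so □¬(p ∧ ¬(q ∧ ¬p)) holds vacuously. ✓
x: no successors, so □¬(p ∧ ¬(q ∧ ¬p)) holds vacuously. ✓
y: no successors, so □¬(p ∧ ¬(q ∧ ¬p)) holds vacuously. ✓
— 3 worlds.
For □(¬(p → q) → p):
s: successors {t, u, v}; ¬(p → q) → p there: t:T, u:T, v:T. ✓
t: successors {v}; ¬(p → q) → p there: v:T. ✓
u: successors {w, x}; ¬(p → q) → p there: w:T, x:T. ✓
v: successors {y}; ¬(p → q) → p there: y:T. ✓
w: no successors, so □(¬(p → q) → p) holds vacuously. ✓
x: no successors, so □(¬(p → q) → p) holds vacuously. ✓
y: no successors, so □(¬(p → q) → p) holds vacuously. ✓
— 7 worlds.

3 and 7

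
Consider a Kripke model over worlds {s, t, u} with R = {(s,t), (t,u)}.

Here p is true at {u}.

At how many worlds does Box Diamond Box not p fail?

s: successors {t}; Diamond Box not p there: t:T. ✓
t: successors {u}; Diamond Box not p there: u:F. ✗
u: no successors, so Box Diamond Box not p holds vacuously. ✓
Satisfying worlds: {s, u}.
So Box Diamond Box not p fails at the other 1 world.

1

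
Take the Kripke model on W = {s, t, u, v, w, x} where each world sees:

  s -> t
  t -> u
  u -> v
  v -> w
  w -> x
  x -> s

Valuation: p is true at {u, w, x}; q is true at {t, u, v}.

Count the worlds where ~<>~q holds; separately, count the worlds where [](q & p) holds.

3 and 1

For ~<>~q:
s: <>~q is F. ✓
t: <>~q is F. ✓
u: <>~q is F. ✓
v: <>~q is T. ✗
w: <>~q is T. ✗
x: <>~q is T. ✗
— 3 worlds.
For [](q & p):
s: successors {t}; q & p there: t:F. ✗
t: successors {u}; q & p there: u:T. ✓
u: successors {v}; q & p there: v:F. ✗
v: successors {w}; q & p there: w:F. ✗
w: successors {x}; q & p there: x:F. ✗
x: successors {s}; q & p there: s:F. ✗
— 1 world.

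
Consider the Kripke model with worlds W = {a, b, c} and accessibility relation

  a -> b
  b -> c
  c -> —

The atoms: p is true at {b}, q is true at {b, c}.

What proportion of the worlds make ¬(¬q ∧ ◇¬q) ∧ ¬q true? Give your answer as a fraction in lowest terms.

1/3

a: ¬(¬q ∧ ◇¬q) is T, ¬q is T. ✓
b: ¬(¬q ∧ ◇¬q) is T, ¬q is F. ✗
c: ¬(¬q ∧ ◇¬q) is T, ¬q is F. ✗
That's 1 of 3 worlds, so 1/3.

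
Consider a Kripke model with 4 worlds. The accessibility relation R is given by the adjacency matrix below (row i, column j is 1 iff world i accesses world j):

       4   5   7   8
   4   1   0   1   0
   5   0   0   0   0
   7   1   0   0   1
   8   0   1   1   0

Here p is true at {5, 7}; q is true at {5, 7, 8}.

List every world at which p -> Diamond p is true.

4: p is F, Diamond p is T. ✓
5: p is T, Diamond p is F. ✗
7: p is T, Diamond p is F. ✗
8: p is F, Diamond p is T. ✓

{4, 8}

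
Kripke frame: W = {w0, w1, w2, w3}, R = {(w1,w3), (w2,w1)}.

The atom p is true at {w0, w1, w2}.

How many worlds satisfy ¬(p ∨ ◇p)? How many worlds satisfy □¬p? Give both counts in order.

1 and 3

For ¬(p ∨ ◇p):
w0: p ∨ ◇p is T. ✗
w1: p ∨ ◇p is T. ✗
w2: p ∨ ◇p is T. ✗
w3: p ∨ ◇p is F. ✓
— 1 world.
For □¬p:
w0: no successors, so □¬p holds vacuously. ✓
w1: successors {w3}; ¬p there: w3:T. ✓
w2: successors {w1}; ¬p there: w1:F. ✗
w3: no successors, so □¬p holds vacuously. ✓
— 3 worlds.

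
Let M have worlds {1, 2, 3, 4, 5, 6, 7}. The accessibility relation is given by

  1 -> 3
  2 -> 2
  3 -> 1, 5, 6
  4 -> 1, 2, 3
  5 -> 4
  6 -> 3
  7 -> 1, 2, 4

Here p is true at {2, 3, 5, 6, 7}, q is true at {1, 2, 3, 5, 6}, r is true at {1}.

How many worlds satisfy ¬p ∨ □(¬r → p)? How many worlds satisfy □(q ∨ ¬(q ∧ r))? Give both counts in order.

For ¬p ∨ □(¬r → p):
1: ¬p is T, □(¬r → p) is T. ✓
2: ¬p is F, □(¬r → p) is T. ✓
3: ¬p is F, □(¬r → p) is T. ✓
4: ¬p is T, □(¬r → p) is T. ✓
5: ¬p is F, □(¬r → p) is F. ✗
6: ¬p is F, □(¬r → p) is T. ✓
7: ¬p is F, □(¬r → p) is F. ✗
— 5 worlds.
For □(q ∨ ¬(q ∧ r)):
1: successors {3}; q ∨ ¬(q ∧ r) there: 3:T. ✓
2: successors {2}; q ∨ ¬(q ∧ r) there: 2:T. ✓
3: successors {1, 5, 6}; q ∨ ¬(q ∧ r) there: 1:T, 5:T, 6:T. ✓
4: successors {1, 2, 3}; q ∨ ¬(q ∧ r) there: 1:T, 2:T, 3:T. ✓
5: successors {4}; q ∨ ¬(q ∧ r) there: 4:T. ✓
6: successors {3}; q ∨ ¬(q ∧ r) there: 3:T. ✓
7: successors {1, 2, 4}; q ∨ ¬(q ∧ r) there: 1:T, 2:T, 4:T. ✓
— 7 worlds.

5 and 7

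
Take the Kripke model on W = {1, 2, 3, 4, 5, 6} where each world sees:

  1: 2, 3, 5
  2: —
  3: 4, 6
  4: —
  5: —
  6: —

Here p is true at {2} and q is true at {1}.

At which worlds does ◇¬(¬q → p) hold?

{1, 3}

1: successors {2, 3, 5}; ¬(¬q → p) there: 2:F, 3:T, 5:T. ✓
2: no successors, so ◇¬(¬q → p) fails. ✗
3: successors {4, 6}; ¬(¬q → p) there: 4:T, 6:T. ✓
4: no successors, so ◇¬(¬q → p) fails. ✗
5: no successors, so ◇¬(¬q → p) fails. ✗
6: no successors, so ◇¬(¬q → p) fails. ✗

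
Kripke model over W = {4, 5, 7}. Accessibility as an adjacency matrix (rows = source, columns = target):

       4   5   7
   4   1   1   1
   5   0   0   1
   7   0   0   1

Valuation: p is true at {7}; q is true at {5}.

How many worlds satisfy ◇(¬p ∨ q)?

4: successors {4, 5, 7}; ¬p ∨ q there: 4:T, 5:T, 7:F. ✓
5: successors {7}; ¬p ∨ q there: 7:F. ✗
7: successors {7}; ¬p ∨ q there: 7:F. ✗
Satisfying worlds: {4}.

1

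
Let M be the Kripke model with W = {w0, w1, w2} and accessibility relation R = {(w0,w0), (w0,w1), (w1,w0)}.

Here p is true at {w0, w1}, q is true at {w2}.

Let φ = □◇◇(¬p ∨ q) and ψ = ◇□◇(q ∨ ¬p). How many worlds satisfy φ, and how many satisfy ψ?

1 and 0

For □◇◇(¬p ∨ q):
w0: successors {w0, w1}; ◇◇(¬p ∨ q) there: w0:F, w1:F. ✗
w1: successors {w0}; ◇◇(¬p ∨ q) there: w0:F. ✗
w2: no successors, so □◇◇(¬p ∨ q) holds vacuously. ✓
— 1 world.
For ◇□◇(q ∨ ¬p):
w0: successors {w0, w1}; □◇(q ∨ ¬p) there: w0:F, w1:F. ✗
w1: successors {w0}; □◇(q ∨ ¬p) there: w0:F. ✗
w2: no successors, so ◇□◇(q ∨ ¬p) fails. ✗
— 0 worlds.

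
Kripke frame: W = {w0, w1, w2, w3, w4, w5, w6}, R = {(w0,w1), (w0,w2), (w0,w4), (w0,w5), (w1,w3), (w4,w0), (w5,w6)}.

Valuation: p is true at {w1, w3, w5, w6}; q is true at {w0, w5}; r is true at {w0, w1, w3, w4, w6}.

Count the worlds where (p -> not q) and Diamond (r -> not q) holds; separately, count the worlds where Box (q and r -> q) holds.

2 and 7

For (p -> not q) and Diamond (r -> not q):
w0: p -> not q is T, Diamond (r -> not q) is T. ✓
w1: p -> not q is T, Diamond (r -> not q) is T. ✓
w2: p -> not q is T, Diamond (r -> not q) is F. ✗
w3: p -> not q is T, Diamond (r -> not q) is F. ✗
w4: p -> not q is T, Diamond (r -> not q) is F. ✗
w5: p -> not q is F, Diamond (r -> not q) is T. ✗
w6: p -> not q is T, Diamond (r -> not q) is F. ✗
— 2 worlds.
For Box (q and r -> q):
w0: successors {w1, w2, w4, w5}; q and r -> q there: w1:T, w2:T, w4:T, w5:T. ✓
w1: successors {w3}; q and r -> q there: w3:T. ✓
w2: no successors, so Box (q and r -> q) holds vacuously. ✓
w3: no successors, so Box (q and r -> q) holds vacuously. ✓
w4: successors {w0}; q and r -> q there: w0:T. ✓
w5: successors {w6}; q and r -> q there: w6:T. ✓
w6: no successors, so Box (q and r -> q) holds vacuously. ✓
— 7 worlds.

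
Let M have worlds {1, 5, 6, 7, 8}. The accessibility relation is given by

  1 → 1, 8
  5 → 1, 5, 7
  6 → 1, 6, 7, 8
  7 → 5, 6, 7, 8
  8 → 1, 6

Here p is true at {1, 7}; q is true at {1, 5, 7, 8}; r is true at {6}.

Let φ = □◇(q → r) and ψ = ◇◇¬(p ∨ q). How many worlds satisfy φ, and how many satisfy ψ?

0 and 5

For □◇(q → r):
1: successors {1, 8}; ◇(q → r) there: 1:F, 8:T. ✗
5: successors {1, 5, 7}; ◇(q → r) there: 1:F, 5:F, 7:T. ✗
6: successors {1, 6, 7, 8}; ◇(q → r) there: 1:F, 6:T, 7:T, 8:T. ✗
7: successors {5, 6, 7, 8}; ◇(q → r) there: 5:F, 6:T, 7:T, 8:T. ✗
8: successors {1, 6}; ◇(q → r) there: 1:F, 6:T. ✗
— 0 worlds.
For ◇◇¬(p ∨ q):
1: successors {1, 8}; ◇¬(p ∨ q) there: 1:F, 8:T. ✓
5: successors {1, 5, 7}; ◇¬(p ∨ q) there: 1:F, 5:F, 7:T. ✓
6: successors {1, 6, 7, 8}; ◇¬(p ∨ q) there: 1:F, 6:T, 7:T, 8:T. ✓
7: successors {5, 6, 7, 8}; ◇¬(p ∨ q) there: 5:F, 6:T, 7:T, 8:T. ✓
8: successors {1, 6}; ◇¬(p ∨ q) there: 1:F, 6:T. ✓
— 5 worlds.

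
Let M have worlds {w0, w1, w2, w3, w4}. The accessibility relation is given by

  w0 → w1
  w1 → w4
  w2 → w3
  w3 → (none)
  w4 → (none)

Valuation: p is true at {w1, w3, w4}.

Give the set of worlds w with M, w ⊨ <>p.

w0: successors {w1}; p there: w1:T. ✓
w1: successors {w4}; p there: w4:T. ✓
w2: successors {w3}; p there: w3:T. ✓
w3: no successors, so <>p fails. ✗
w4: no successors, so <>p fails. ✗

{w0, w1, w2}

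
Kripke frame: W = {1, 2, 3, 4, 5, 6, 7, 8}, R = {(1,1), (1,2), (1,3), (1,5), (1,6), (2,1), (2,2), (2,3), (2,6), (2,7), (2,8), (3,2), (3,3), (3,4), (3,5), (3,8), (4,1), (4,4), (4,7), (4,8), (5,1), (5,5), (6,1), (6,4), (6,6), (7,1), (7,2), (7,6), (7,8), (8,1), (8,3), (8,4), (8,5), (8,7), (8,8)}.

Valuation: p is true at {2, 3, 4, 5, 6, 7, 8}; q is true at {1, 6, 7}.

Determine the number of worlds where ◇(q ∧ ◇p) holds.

7

1: successors {1, 2, 3, 5, 6}; q ∧ ◇p there: 1:T, 2:F, 3:F, 5:F, 6:T. ✓
2: successors {1, 2, 3, 6, 7, 8}; q ∧ ◇p there: 1:T, 2:F, 3:F, 6:T, 7:T, 8:F. ✓
3: successors {2, 3, 4, 5, 8}; q ∧ ◇p there: 2:F, 3:F, 4:F, 5:F, 8:F. ✗
4: successors {1, 4, 7, 8}; q ∧ ◇p there: 1:T, 4:F, 7:T, 8:F. ✓
5: successors {1, 5}; q ∧ ◇p there: 1:T, 5:F. ✓
6: successors {1, 4, 6}; q ∧ ◇p there: 1:T, 4:F, 6:T. ✓
7: successors {1, 2, 6, 8}; q ∧ ◇p there: 1:T, 2:F, 6:T, 8:F. ✓
8: successors {1, 3, 4, 5, 7, 8}; q ∧ ◇p there: 1:T, 3:F, 4:F, 5:F, 7:T, 8:F. ✓
Satisfying worlds: {1, 2, 4, 5, 6, 7, 8}.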